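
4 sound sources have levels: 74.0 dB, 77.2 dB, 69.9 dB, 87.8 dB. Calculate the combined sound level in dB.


Formula: L_total = 10 * log10( sum(10^(Li/10)) )
  Source 1: 10^(74.0/10) = 25118864.3151
  Source 2: 10^(77.2/10) = 52480746.025
  Source 3: 10^(69.9/10) = 9772372.2096
  Source 4: 10^(87.8/10) = 602559586.0744
Sum of linear values = 689931568.6241
L_total = 10 * log10(689931568.6241) = 88.39

88.39 dB


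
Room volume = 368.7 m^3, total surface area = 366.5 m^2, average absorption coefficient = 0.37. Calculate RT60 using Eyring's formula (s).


Given values:
  V = 368.7 m^3, S = 366.5 m^2, alpha = 0.37
Formula: RT60 = 0.161 * V / (-S * ln(1 - alpha))
Compute ln(1 - 0.37) = ln(0.63) = -0.462035
Denominator: -366.5 * -0.462035 = 169.3358
Numerator: 0.161 * 368.7 = 59.3607
RT60 = 59.3607 / 169.3358 = 0.351

0.351 s


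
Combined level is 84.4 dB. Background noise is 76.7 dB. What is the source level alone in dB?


Given values:
  L_total = 84.4 dB, L_bg = 76.7 dB
Formula: L_source = 10 * log10(10^(L_total/10) - 10^(L_bg/10))
Convert to linear:
  10^(84.4/10) = 275422870.3338
  10^(76.7/10) = 46773514.1287
Difference: 275422870.3338 - 46773514.1287 = 228649356.2051
L_source = 10 * log10(228649356.2051) = 83.59

83.59 dB


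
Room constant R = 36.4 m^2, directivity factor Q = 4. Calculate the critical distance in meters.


Given values:
  R = 36.4 m^2, Q = 4
Formula: d_c = 0.141 * sqrt(Q * R)
Compute Q * R = 4 * 36.4 = 145.6
Compute sqrt(145.6) = 12.0665
d_c = 0.141 * 12.0665 = 1.701

1.701 m


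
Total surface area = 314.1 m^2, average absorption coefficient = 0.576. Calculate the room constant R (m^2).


Given values:
  S = 314.1 m^2, alpha = 0.576
Formula: R = S * alpha / (1 - alpha)
Numerator: 314.1 * 0.576 = 180.9216
Denominator: 1 - 0.576 = 0.424
R = 180.9216 / 0.424 = 426.7

426.7 m^2


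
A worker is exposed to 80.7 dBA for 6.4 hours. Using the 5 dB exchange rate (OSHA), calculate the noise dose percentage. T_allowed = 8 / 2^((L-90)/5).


Given values:
  L = 80.7 dBA, T = 6.4 hours
Formula: T_allowed = 8 / 2^((L - 90) / 5)
Compute exponent: (80.7 - 90) / 5 = -1.86
Compute 2^(-1.86) = 0.275476
T_allowed = 8 / 0.275476 = 29.040642 hours
Dose = (T / T_allowed) * 100
Dose = (6.4 / 29.040642) * 100 = 22.04

22.04 %


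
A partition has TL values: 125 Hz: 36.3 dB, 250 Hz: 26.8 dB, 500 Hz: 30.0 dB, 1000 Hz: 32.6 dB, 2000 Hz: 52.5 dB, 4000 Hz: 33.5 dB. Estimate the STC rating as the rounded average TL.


Given TL values at each frequency:
  125 Hz: 36.3 dB
  250 Hz: 26.8 dB
  500 Hz: 30.0 dB
  1000 Hz: 32.6 dB
  2000 Hz: 52.5 dB
  4000 Hz: 33.5 dB
Formula: STC ~ round(average of TL values)
Sum = 36.3 + 26.8 + 30.0 + 32.6 + 52.5 + 33.5 = 211.7
Average = 211.7 / 6 = 35.28
Rounded: 35

35


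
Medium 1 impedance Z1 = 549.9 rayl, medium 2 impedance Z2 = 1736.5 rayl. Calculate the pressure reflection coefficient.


Given values:
  Z1 = 549.9 rayl, Z2 = 1736.5 rayl
Formula: R = (Z2 - Z1) / (Z2 + Z1)
Numerator: Z2 - Z1 = 1736.5 - 549.9 = 1186.6
Denominator: Z2 + Z1 = 1736.5 + 549.9 = 2286.4
R = 1186.6 / 2286.4 = 0.519

0.519


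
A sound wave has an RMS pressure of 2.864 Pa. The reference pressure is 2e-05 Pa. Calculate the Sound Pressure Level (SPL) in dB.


Given values:
  p = 2.864 Pa
  p_ref = 2e-05 Pa
Formula: SPL = 20 * log10(p / p_ref)
Compute ratio: p / p_ref = 2.864 / 2e-05 = 143200
Compute log10: log10(143200) = 5.155943
Multiply: SPL = 20 * 5.155943 = 103.12

103.12 dB


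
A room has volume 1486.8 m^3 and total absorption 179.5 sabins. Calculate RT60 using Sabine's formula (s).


Given values:
  V = 1486.8 m^3
  A = 179.5 sabins
Formula: RT60 = 0.161 * V / A
Numerator: 0.161 * 1486.8 = 239.3748
RT60 = 239.3748 / 179.5 = 1.334

1.334 s


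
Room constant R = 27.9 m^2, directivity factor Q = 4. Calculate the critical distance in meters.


Given values:
  R = 27.9 m^2, Q = 4
Formula: d_c = 0.141 * sqrt(Q * R)
Compute Q * R = 4 * 27.9 = 111.6
Compute sqrt(111.6) = 10.5641
d_c = 0.141 * 10.5641 = 1.49

1.49 m


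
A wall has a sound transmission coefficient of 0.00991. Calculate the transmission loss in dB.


Given values:
  tau = 0.00991
Formula: TL = 10 * log10(1 / tau)
Compute 1 / tau = 1 / 0.00991 = 100.9082
Compute log10(100.9082) = 2.003926
TL = 10 * 2.003926 = 20.04

20.04 dB


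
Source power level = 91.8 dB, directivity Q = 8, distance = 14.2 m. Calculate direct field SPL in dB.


Given values:
  Lw = 91.8 dB, Q = 8, r = 14.2 m
Formula: SPL = Lw + 10 * log10(Q / (4 * pi * r^2))
Compute 4 * pi * r^2 = 4 * pi * 14.2^2 = 2533.883
Compute Q / denom = 8 / 2533.883 = 0.00315721
Compute 10 * log10(0.00315721) = -25.007
SPL = 91.8 + (-25.007) = 66.79

66.79 dB


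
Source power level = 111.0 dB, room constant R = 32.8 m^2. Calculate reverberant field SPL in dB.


Given values:
  Lw = 111.0 dB, R = 32.8 m^2
Formula: SPL = Lw + 10 * log10(4 / R)
Compute 4 / R = 4 / 32.8 = 0.121951
Compute 10 * log10(0.121951) = -9.1381
SPL = 111.0 + (-9.1381) = 101.86

101.86 dB


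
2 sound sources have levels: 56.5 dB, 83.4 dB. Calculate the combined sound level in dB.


Formula: L_total = 10 * log10( sum(10^(Li/10)) )
  Source 1: 10^(56.5/10) = 446683.5922
  Source 2: 10^(83.4/10) = 218776162.395
Sum of linear values = 219222845.9872
L_total = 10 * log10(219222845.9872) = 83.41

83.41 dB


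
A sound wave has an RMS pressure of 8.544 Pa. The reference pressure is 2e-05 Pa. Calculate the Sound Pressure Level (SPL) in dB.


Given values:
  p = 8.544 Pa
  p_ref = 2e-05 Pa
Formula: SPL = 20 * log10(p / p_ref)
Compute ratio: p / p_ref = 8.544 / 2e-05 = 427200
Compute log10: log10(427200) = 5.630631
Multiply: SPL = 20 * 5.630631 = 112.61

112.61 dB


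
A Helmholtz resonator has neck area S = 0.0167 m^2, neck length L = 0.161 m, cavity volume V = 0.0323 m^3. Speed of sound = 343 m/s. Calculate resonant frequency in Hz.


Given values:
  S = 0.0167 m^2, L = 0.161 m, V = 0.0323 m^3, c = 343 m/s
Formula: f = (c / (2*pi)) * sqrt(S / (V * L))
Compute V * L = 0.0323 * 0.161 = 0.0052003
Compute S / (V * L) = 0.0167 / 0.0052003 = 3.2114
Compute sqrt(3.2114) = 1.792038
Compute c / (2*pi) = 343 / 6.283185 = 54.590148
f = 54.590148 * 1.792038 = 97.83

97.83 Hz


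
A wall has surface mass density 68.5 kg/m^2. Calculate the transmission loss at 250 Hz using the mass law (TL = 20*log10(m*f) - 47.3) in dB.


Given values:
  m = 68.5 kg/m^2, f = 250 Hz
Formula: TL = 20 * log10(m * f) - 47.3
Compute m * f = 68.5 * 250 = 17125.0
Compute log10(17125.0) = 4.233631
Compute 20 * 4.233631 = 84.6726
TL = 84.6726 - 47.3 = 37.37

37.37 dB


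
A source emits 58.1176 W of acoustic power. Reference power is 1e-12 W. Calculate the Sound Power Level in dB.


Given values:
  W = 58.1176 W
  W_ref = 1e-12 W
Formula: SWL = 10 * log10(W / W_ref)
Compute ratio: W / W_ref = 58117600000000
Compute log10: log10(58117600000000) = 13.764308
Multiply: SWL = 10 * 13.764308 = 137.64

137.64 dB


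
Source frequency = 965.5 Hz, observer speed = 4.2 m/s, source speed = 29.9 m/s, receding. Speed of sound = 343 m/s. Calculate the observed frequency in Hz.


Given values:
  f_s = 965.5 Hz, v_o = 4.2 m/s, v_s = 29.9 m/s
  Direction: receding
Formula: f_o = f_s * (c - v_o) / (c + v_s)
Numerator: c - v_o = 343 - 4.2 = 338.8
Denominator: c + v_s = 343 + 29.9 = 372.9
f_o = 965.5 * 338.8 / 372.9 = 877.21

877.21 Hz


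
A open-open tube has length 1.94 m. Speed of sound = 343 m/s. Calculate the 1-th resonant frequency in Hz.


Given values:
  Tube type: open-open, L = 1.94 m, c = 343 m/s, n = 1
Formula: f_n = n * c / (2 * L)
Compute 2 * L = 2 * 1.94 = 3.88
f = 1 * 343 / 3.88
f = 88.4

88.4 Hz


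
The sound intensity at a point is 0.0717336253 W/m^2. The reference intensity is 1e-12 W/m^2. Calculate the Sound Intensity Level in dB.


Given values:
  I = 0.0717336253 W/m^2
  I_ref = 1e-12 W/m^2
Formula: SIL = 10 * log10(I / I_ref)
Compute ratio: I / I_ref = 71733625300
Compute log10: log10(71733625300) = 10.855723
Multiply: SIL = 10 * 10.855723 = 108.56

108.56 dB


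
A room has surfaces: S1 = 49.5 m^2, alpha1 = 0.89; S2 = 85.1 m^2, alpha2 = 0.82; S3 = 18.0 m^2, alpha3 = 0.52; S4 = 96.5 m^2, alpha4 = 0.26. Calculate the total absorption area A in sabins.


Given surfaces:
  Surface 1: 49.5 * 0.89 = 44.055
  Surface 2: 85.1 * 0.82 = 69.782
  Surface 3: 18.0 * 0.52 = 9.36
  Surface 4: 96.5 * 0.26 = 25.09
Formula: A = sum(Si * alpha_i)
A = 44.055 + 69.782 + 9.36 + 25.09
A = 148.29

148.29 sabins


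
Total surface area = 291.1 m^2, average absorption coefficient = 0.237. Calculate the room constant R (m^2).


Given values:
  S = 291.1 m^2, alpha = 0.237
Formula: R = S * alpha / (1 - alpha)
Numerator: 291.1 * 0.237 = 68.9907
Denominator: 1 - 0.237 = 0.763
R = 68.9907 / 0.763 = 90.42

90.42 m^2


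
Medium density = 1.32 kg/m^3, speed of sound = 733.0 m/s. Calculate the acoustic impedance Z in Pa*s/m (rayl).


Given values:
  rho = 1.32 kg/m^3
  c = 733.0 m/s
Formula: Z = rho * c
Z = 1.32 * 733.0
Z = 967.56

967.56 rayl


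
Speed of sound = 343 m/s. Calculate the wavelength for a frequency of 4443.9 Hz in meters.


Given values:
  c = 343 m/s, f = 4443.9 Hz
Formula: lambda = c / f
lambda = 343 / 4443.9
lambda = 0.0772

0.0772 m


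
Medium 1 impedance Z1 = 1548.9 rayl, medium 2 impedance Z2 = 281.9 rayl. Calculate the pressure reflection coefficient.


Given values:
  Z1 = 1548.9 rayl, Z2 = 281.9 rayl
Formula: R = (Z2 - Z1) / (Z2 + Z1)
Numerator: Z2 - Z1 = 281.9 - 1548.9 = -1267.0
Denominator: Z2 + Z1 = 281.9 + 1548.9 = 1830.8
R = -1267.0 / 1830.8 = -0.692

-0.692


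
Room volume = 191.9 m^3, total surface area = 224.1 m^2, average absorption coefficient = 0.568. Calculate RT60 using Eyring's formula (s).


Given values:
  V = 191.9 m^3, S = 224.1 m^2, alpha = 0.568
Formula: RT60 = 0.161 * V / (-S * ln(1 - alpha))
Compute ln(1 - 0.568) = ln(0.432) = -0.83933
Denominator: -224.1 * -0.83933 = 188.0939
Numerator: 0.161 * 191.9 = 30.8959
RT60 = 30.8959 / 188.0939 = 0.164

0.164 s


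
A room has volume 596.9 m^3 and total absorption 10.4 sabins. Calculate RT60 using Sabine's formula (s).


Given values:
  V = 596.9 m^3
  A = 10.4 sabins
Formula: RT60 = 0.161 * V / A
Numerator: 0.161 * 596.9 = 96.1009
RT60 = 96.1009 / 10.4 = 9.24

9.24 s


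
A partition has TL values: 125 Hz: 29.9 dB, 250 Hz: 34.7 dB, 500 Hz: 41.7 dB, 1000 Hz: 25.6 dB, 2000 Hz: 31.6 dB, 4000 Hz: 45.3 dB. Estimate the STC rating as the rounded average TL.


Given TL values at each frequency:
  125 Hz: 29.9 dB
  250 Hz: 34.7 dB
  500 Hz: 41.7 dB
  1000 Hz: 25.6 dB
  2000 Hz: 31.6 dB
  4000 Hz: 45.3 dB
Formula: STC ~ round(average of TL values)
Sum = 29.9 + 34.7 + 41.7 + 25.6 + 31.6 + 45.3 = 208.8
Average = 208.8 / 6 = 34.8
Rounded: 35

35


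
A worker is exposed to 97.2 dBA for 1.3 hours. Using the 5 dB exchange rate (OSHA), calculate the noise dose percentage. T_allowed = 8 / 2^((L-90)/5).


Given values:
  L = 97.2 dBA, T = 1.3 hours
Formula: T_allowed = 8 / 2^((L - 90) / 5)
Compute exponent: (97.2 - 90) / 5 = 1.44
Compute 2^(1.44) = 2.713209
T_allowed = 8 / 2.713209 = 2.948538 hours
Dose = (T / T_allowed) * 100
Dose = (1.3 / 2.948538) * 100 = 44.09

44.09 %


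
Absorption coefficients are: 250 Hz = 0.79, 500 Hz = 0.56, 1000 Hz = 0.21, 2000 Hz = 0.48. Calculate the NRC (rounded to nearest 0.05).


Given values:
  a_250 = 0.79, a_500 = 0.56
  a_1000 = 0.21, a_2000 = 0.48
Formula: NRC = (a250 + a500 + a1000 + a2000) / 4
Sum = 0.79 + 0.56 + 0.21 + 0.48 = 2.04
NRC = 2.04 / 4 = 0.51
Rounded to nearest 0.05: 0.5

0.5


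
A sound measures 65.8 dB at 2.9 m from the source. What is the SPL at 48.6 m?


Given values:
  SPL1 = 65.8 dB, r1 = 2.9 m, r2 = 48.6 m
Formula: SPL2 = SPL1 - 20 * log10(r2 / r1)
Compute ratio: r2 / r1 = 48.6 / 2.9 = 16.7586
Compute log10: log10(16.7586) = 1.224238
Compute drop: 20 * 1.224238 = 24.4848
SPL2 = 65.8 - 24.4848 = 41.32

41.32 dB


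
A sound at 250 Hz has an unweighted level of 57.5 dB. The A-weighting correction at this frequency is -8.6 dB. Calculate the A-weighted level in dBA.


Given values:
  SPL = 57.5 dB
  A-weighting at 250 Hz = -8.6 dB
Formula: L_A = SPL + A_weight
L_A = 57.5 + (-8.6)
L_A = 48.9

48.9 dBA


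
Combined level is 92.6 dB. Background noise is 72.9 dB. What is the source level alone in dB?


Given values:
  L_total = 92.6 dB, L_bg = 72.9 dB
Formula: L_source = 10 * log10(10^(L_total/10) - 10^(L_bg/10))
Convert to linear:
  10^(92.6/10) = 1819700858.61
  10^(72.9/10) = 19498445.9976
Difference: 1819700858.61 - 19498445.9976 = 1800202412.6124
L_source = 10 * log10(1800202412.6124) = 92.55

92.55 dB


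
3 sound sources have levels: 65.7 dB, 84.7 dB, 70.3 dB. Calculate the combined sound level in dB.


Formula: L_total = 10 * log10( sum(10^(Li/10)) )
  Source 1: 10^(65.7/10) = 3715352.291
  Source 2: 10^(84.7/10) = 295120922.6666
  Source 3: 10^(70.3/10) = 10715193.0524
Sum of linear values = 309551468.01
L_total = 10 * log10(309551468.01) = 84.91

84.91 dB


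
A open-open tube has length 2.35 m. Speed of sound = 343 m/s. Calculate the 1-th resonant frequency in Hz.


Given values:
  Tube type: open-open, L = 2.35 m, c = 343 m/s, n = 1
Formula: f_n = n * c / (2 * L)
Compute 2 * L = 2 * 2.35 = 4.7
f = 1 * 343 / 4.7
f = 72.98

72.98 Hz


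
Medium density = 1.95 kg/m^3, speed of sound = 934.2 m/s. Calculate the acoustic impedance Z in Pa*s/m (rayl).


Given values:
  rho = 1.95 kg/m^3
  c = 934.2 m/s
Formula: Z = rho * c
Z = 1.95 * 934.2
Z = 1821.69

1821.69 rayl


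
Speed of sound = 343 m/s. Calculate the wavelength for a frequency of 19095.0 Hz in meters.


Given values:
  c = 343 m/s, f = 19095.0 Hz
Formula: lambda = c / f
lambda = 343 / 19095.0
lambda = 0.018

0.018 m


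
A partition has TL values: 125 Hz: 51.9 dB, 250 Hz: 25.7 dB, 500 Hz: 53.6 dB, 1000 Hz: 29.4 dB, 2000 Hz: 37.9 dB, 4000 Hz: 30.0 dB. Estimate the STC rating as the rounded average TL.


Given TL values at each frequency:
  125 Hz: 51.9 dB
  250 Hz: 25.7 dB
  500 Hz: 53.6 dB
  1000 Hz: 29.4 dB
  2000 Hz: 37.9 dB
  4000 Hz: 30.0 dB
Formula: STC ~ round(average of TL values)
Sum = 51.9 + 25.7 + 53.6 + 29.4 + 37.9 + 30.0 = 228.5
Average = 228.5 / 6 = 38.08
Rounded: 38

38


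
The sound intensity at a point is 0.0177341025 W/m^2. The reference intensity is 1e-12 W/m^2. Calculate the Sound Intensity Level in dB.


Given values:
  I = 0.0177341025 W/m^2
  I_ref = 1e-12 W/m^2
Formula: SIL = 10 * log10(I / I_ref)
Compute ratio: I / I_ref = 17734102500
Compute log10: log10(17734102500) = 10.248809
Multiply: SIL = 10 * 10.248809 = 102.49

102.49 dB


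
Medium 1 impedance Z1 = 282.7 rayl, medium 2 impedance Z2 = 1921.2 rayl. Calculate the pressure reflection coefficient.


Given values:
  Z1 = 282.7 rayl, Z2 = 1921.2 rayl
Formula: R = (Z2 - Z1) / (Z2 + Z1)
Numerator: Z2 - Z1 = 1921.2 - 282.7 = 1638.5
Denominator: Z2 + Z1 = 1921.2 + 282.7 = 2203.9
R = 1638.5 / 2203.9 = 0.7435

0.7435


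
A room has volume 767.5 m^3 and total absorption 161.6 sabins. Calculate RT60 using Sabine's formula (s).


Given values:
  V = 767.5 m^3
  A = 161.6 sabins
Formula: RT60 = 0.161 * V / A
Numerator: 0.161 * 767.5 = 123.5675
RT60 = 123.5675 / 161.6 = 0.765

0.765 s


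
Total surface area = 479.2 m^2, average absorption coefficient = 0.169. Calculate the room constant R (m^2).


Given values:
  S = 479.2 m^2, alpha = 0.169
Formula: R = S * alpha / (1 - alpha)
Numerator: 479.2 * 0.169 = 80.9848
Denominator: 1 - 0.169 = 0.831
R = 80.9848 / 0.831 = 97.45

97.45 m^2


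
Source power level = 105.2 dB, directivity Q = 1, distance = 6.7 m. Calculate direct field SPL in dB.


Given values:
  Lw = 105.2 dB, Q = 1, r = 6.7 m
Formula: SPL = Lw + 10 * log10(Q / (4 * pi * r^2))
Compute 4 * pi * r^2 = 4 * pi * 6.7^2 = 564.1044
Compute Q / denom = 1 / 564.1044 = 0.00177272
Compute 10 * log10(0.00177272) = -27.5136
SPL = 105.2 + (-27.5136) = 77.69

77.69 dB


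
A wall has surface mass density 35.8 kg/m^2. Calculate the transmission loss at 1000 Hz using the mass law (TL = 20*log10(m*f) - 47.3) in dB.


Given values:
  m = 35.8 kg/m^2, f = 1000 Hz
Formula: TL = 20 * log10(m * f) - 47.3
Compute m * f = 35.8 * 1000 = 35800.0
Compute log10(35800.0) = 4.553883
Compute 20 * 4.553883 = 91.0777
TL = 91.0777 - 47.3 = 43.78

43.78 dB


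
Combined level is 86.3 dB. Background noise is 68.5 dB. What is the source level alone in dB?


Given values:
  L_total = 86.3 dB, L_bg = 68.5 dB
Formula: L_source = 10 * log10(10^(L_total/10) - 10^(L_bg/10))
Convert to linear:
  10^(86.3/10) = 426579518.8016
  10^(68.5/10) = 7079457.8438
Difference: 426579518.8016 - 7079457.8438 = 419500060.9578
L_source = 10 * log10(419500060.9578) = 86.23

86.23 dB


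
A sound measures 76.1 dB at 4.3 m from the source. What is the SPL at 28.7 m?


Given values:
  SPL1 = 76.1 dB, r1 = 4.3 m, r2 = 28.7 m
Formula: SPL2 = SPL1 - 20 * log10(r2 / r1)
Compute ratio: r2 / r1 = 28.7 / 4.3 = 6.6744
Compute log10: log10(6.6744) = 0.824412
Compute drop: 20 * 0.824412 = 16.4882
SPL2 = 76.1 - 16.4882 = 59.61

59.61 dB


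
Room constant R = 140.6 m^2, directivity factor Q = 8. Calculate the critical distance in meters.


Given values:
  R = 140.6 m^2, Q = 8
Formula: d_c = 0.141 * sqrt(Q * R)
Compute Q * R = 8 * 140.6 = 1124.8
Compute sqrt(1124.8) = 33.538
d_c = 0.141 * 33.538 = 4.729

4.729 m


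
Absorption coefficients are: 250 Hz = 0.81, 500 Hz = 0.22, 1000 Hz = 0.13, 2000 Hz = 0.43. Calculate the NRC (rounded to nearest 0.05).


Given values:
  a_250 = 0.81, a_500 = 0.22
  a_1000 = 0.13, a_2000 = 0.43
Formula: NRC = (a250 + a500 + a1000 + a2000) / 4
Sum = 0.81 + 0.22 + 0.13 + 0.43 = 1.59
NRC = 1.59 / 4 = 0.3975
Rounded to nearest 0.05: 0.4

0.4


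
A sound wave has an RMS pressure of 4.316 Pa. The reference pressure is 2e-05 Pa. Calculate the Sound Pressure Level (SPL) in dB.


Given values:
  p = 4.316 Pa
  p_ref = 2e-05 Pa
Formula: SPL = 20 * log10(p / p_ref)
Compute ratio: p / p_ref = 4.316 / 2e-05 = 215800
Compute log10: log10(215800) = 5.334051
Multiply: SPL = 20 * 5.334051 = 106.68

106.68 dB


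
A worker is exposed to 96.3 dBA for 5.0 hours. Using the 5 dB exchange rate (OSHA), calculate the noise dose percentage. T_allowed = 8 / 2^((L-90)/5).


Given values:
  L = 96.3 dBA, T = 5.0 hours
Formula: T_allowed = 8 / 2^((L - 90) / 5)
Compute exponent: (96.3 - 90) / 5 = 1.26
Compute 2^(1.26) = 2.394957
T_allowed = 8 / 2.394957 = 3.340352 hours
Dose = (T / T_allowed) * 100
Dose = (5.0 / 3.340352) * 100 = 149.68

149.68 %


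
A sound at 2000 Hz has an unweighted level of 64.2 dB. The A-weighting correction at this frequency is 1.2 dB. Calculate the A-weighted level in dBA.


Given values:
  SPL = 64.2 dB
  A-weighting at 2000 Hz = 1.2 dB
Formula: L_A = SPL + A_weight
L_A = 64.2 + (1.2)
L_A = 65.4

65.4 dBA


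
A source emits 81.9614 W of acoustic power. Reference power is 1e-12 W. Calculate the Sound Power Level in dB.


Given values:
  W = 81.9614 W
  W_ref = 1e-12 W
Formula: SWL = 10 * log10(W / W_ref)
Compute ratio: W / W_ref = 81961400000000
Compute log10: log10(81961400000000) = 13.913609
Multiply: SWL = 10 * 13.913609 = 139.14

139.14 dB


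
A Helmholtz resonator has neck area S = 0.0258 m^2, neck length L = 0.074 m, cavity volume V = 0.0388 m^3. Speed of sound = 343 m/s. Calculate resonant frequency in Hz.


Given values:
  S = 0.0258 m^2, L = 0.074 m, V = 0.0388 m^3, c = 343 m/s
Formula: f = (c / (2*pi)) * sqrt(S / (V * L))
Compute V * L = 0.0388 * 0.074 = 0.0028712
Compute S / (V * L) = 0.0258 / 0.0028712 = 8.9858
Compute sqrt(8.9858) = 2.997632
Compute c / (2*pi) = 343 / 6.283185 = 54.590148
f = 54.590148 * 2.997632 = 163.64

163.64 Hz


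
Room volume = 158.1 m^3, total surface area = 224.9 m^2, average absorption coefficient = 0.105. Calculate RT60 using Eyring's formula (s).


Given values:
  V = 158.1 m^3, S = 224.9 m^2, alpha = 0.105
Formula: RT60 = 0.161 * V / (-S * ln(1 - alpha))
Compute ln(1 - 0.105) = ln(0.895) = -0.110932
Denominator: -224.9 * -0.110932 = 24.9486
Numerator: 0.161 * 158.1 = 25.4541
RT60 = 25.4541 / 24.9486 = 1.02

1.02 s


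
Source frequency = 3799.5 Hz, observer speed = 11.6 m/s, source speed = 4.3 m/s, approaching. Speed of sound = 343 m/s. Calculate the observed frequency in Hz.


Given values:
  f_s = 3799.5 Hz, v_o = 11.6 m/s, v_s = 4.3 m/s
  Direction: approaching
Formula: f_o = f_s * (c + v_o) / (c - v_s)
Numerator: c + v_o = 343 + 11.6 = 354.6
Denominator: c - v_s = 343 - 4.3 = 338.7
f_o = 3799.5 * 354.6 / 338.7 = 3977.86

3977.86 Hz


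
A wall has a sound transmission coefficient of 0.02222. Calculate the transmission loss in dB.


Given values:
  tau = 0.02222
Formula: TL = 10 * log10(1 / tau)
Compute 1 / tau = 1 / 0.02222 = 45.0045
Compute log10(45.0045) = 1.653256
TL = 10 * 1.653256 = 16.53

16.53 dB


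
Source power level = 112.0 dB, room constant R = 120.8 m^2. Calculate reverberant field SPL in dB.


Given values:
  Lw = 112.0 dB, R = 120.8 m^2
Formula: SPL = Lw + 10 * log10(4 / R)
Compute 4 / R = 4 / 120.8 = 0.033113
Compute 10 * log10(0.033113) = -14.8
SPL = 112.0 + (-14.8) = 97.2

97.2 dB


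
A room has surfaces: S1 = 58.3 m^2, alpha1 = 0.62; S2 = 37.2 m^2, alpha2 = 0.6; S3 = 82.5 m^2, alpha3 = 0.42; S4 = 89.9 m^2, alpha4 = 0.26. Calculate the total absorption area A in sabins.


Given surfaces:
  Surface 1: 58.3 * 0.62 = 36.146
  Surface 2: 37.2 * 0.6 = 22.32
  Surface 3: 82.5 * 0.42 = 34.65
  Surface 4: 89.9 * 0.26 = 23.374
Formula: A = sum(Si * alpha_i)
A = 36.146 + 22.32 + 34.65 + 23.374
A = 116.49

116.49 sabins


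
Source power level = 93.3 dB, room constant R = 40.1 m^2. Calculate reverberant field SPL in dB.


Given values:
  Lw = 93.3 dB, R = 40.1 m^2
Formula: SPL = Lw + 10 * log10(4 / R)
Compute 4 / R = 4 / 40.1 = 0.099751
Compute 10 * log10(0.099751) = -10.0108
SPL = 93.3 + (-10.0108) = 83.29

83.29 dB


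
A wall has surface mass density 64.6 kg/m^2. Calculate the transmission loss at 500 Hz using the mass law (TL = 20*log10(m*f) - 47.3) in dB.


Given values:
  m = 64.6 kg/m^2, f = 500 Hz
Formula: TL = 20 * log10(m * f) - 47.3
Compute m * f = 64.6 * 500 = 32300.0
Compute log10(32300.0) = 4.509203
Compute 20 * 4.509203 = 90.1841
TL = 90.1841 - 47.3 = 42.88

42.88 dB


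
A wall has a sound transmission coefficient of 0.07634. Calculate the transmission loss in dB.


Given values:
  tau = 0.07634
Formula: TL = 10 * log10(1 / tau)
Compute 1 / tau = 1 / 0.07634 = 13.0993
Compute log10(13.0993) = 1.117248
TL = 10 * 1.117248 = 11.17

11.17 dB


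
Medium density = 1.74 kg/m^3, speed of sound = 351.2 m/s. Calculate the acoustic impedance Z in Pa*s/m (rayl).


Given values:
  rho = 1.74 kg/m^3
  c = 351.2 m/s
Formula: Z = rho * c
Z = 1.74 * 351.2
Z = 611.09

611.09 rayl


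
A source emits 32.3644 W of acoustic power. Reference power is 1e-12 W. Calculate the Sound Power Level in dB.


Given values:
  W = 32.3644 W
  W_ref = 1e-12 W
Formula: SWL = 10 * log10(W / W_ref)
Compute ratio: W / W_ref = 32364400000000
Compute log10: log10(32364400000000) = 13.510068
Multiply: SWL = 10 * 13.510068 = 135.1

135.1 dB


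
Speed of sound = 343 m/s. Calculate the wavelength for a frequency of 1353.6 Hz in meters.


Given values:
  c = 343 m/s, f = 1353.6 Hz
Formula: lambda = c / f
lambda = 343 / 1353.6
lambda = 0.2534

0.2534 m


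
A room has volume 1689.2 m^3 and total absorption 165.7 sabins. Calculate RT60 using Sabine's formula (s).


Given values:
  V = 1689.2 m^3
  A = 165.7 sabins
Formula: RT60 = 0.161 * V / A
Numerator: 0.161 * 1689.2 = 271.9612
RT60 = 271.9612 / 165.7 = 1.641

1.641 s


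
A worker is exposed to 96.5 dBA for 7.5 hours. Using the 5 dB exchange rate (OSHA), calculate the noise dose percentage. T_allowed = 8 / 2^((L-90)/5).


Given values:
  L = 96.5 dBA, T = 7.5 hours
Formula: T_allowed = 8 / 2^((L - 90) / 5)
Compute exponent: (96.5 - 90) / 5 = 1.3
Compute 2^(1.3) = 2.462289
T_allowed = 8 / 2.462289 = 3.249009 hours
Dose = (T / T_allowed) * 100
Dose = (7.5 / 3.249009) * 100 = 230.84

230.84 %


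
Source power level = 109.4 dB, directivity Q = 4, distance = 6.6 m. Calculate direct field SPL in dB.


Given values:
  Lw = 109.4 dB, Q = 4, r = 6.6 m
Formula: SPL = Lw + 10 * log10(Q / (4 * pi * r^2))
Compute 4 * pi * r^2 = 4 * pi * 6.6^2 = 547.3911
Compute Q / denom = 4 / 547.3911 = 0.00730739
Compute 10 * log10(0.00730739) = -21.3624
SPL = 109.4 + (-21.3624) = 88.04

88.04 dB


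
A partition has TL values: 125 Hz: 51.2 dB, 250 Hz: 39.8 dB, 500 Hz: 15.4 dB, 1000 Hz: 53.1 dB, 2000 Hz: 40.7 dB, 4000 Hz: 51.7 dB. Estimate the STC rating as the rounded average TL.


Given TL values at each frequency:
  125 Hz: 51.2 dB
  250 Hz: 39.8 dB
  500 Hz: 15.4 dB
  1000 Hz: 53.1 dB
  2000 Hz: 40.7 dB
  4000 Hz: 51.7 dB
Formula: STC ~ round(average of TL values)
Sum = 51.2 + 39.8 + 15.4 + 53.1 + 40.7 + 51.7 = 251.9
Average = 251.9 / 6 = 41.98
Rounded: 42

42


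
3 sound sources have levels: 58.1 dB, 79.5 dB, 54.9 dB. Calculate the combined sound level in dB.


Formula: L_total = 10 * log10( sum(10^(Li/10)) )
  Source 1: 10^(58.1/10) = 645654.229
  Source 2: 10^(79.5/10) = 89125093.8134
  Source 3: 10^(54.9/10) = 309029.5433
Sum of linear values = 90079777.5857
L_total = 10 * log10(90079777.5857) = 79.55

79.55 dB


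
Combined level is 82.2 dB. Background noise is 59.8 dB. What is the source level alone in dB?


Given values:
  L_total = 82.2 dB, L_bg = 59.8 dB
Formula: L_source = 10 * log10(10^(L_total/10) - 10^(L_bg/10))
Convert to linear:
  10^(82.2/10) = 165958690.7438
  10^(59.8/10) = 954992.586
Difference: 165958690.7438 - 954992.586 = 165003698.1578
L_source = 10 * log10(165003698.1578) = 82.17

82.17 dB


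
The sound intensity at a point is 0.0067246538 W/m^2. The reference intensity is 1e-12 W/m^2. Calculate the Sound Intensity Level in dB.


Given values:
  I = 0.0067246538 W/m^2
  I_ref = 1e-12 W/m^2
Formula: SIL = 10 * log10(I / I_ref)
Compute ratio: I / I_ref = 6724653800
Compute log10: log10(6724653800) = 9.82767
Multiply: SIL = 10 * 9.82767 = 98.28

98.28 dB


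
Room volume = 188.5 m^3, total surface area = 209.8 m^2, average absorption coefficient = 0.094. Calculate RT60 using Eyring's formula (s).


Given values:
  V = 188.5 m^3, S = 209.8 m^2, alpha = 0.094
Formula: RT60 = 0.161 * V / (-S * ln(1 - alpha))
Compute ln(1 - 0.094) = ln(0.906) = -0.098716
Denominator: -209.8 * -0.098716 = 20.7106
Numerator: 0.161 * 188.5 = 30.3485
RT60 = 30.3485 / 20.7106 = 1.465

1.465 s


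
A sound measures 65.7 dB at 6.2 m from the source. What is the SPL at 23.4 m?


Given values:
  SPL1 = 65.7 dB, r1 = 6.2 m, r2 = 23.4 m
Formula: SPL2 = SPL1 - 20 * log10(r2 / r1)
Compute ratio: r2 / r1 = 23.4 / 6.2 = 3.7742
Compute log10: log10(3.7742) = 0.576825
Compute drop: 20 * 0.576825 = 11.5365
SPL2 = 65.7 - 11.5365 = 54.16

54.16 dB


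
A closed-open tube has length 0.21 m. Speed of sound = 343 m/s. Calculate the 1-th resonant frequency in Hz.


Given values:
  Tube type: closed-open, L = 0.21 m, c = 343 m/s, n = 1
Formula: f_n = (2n - 1) * c / (4 * L)
Compute 2n - 1 = 2*1 - 1 = 1
Compute 4 * L = 4 * 0.21 = 0.84
f = 1 * 343 / 0.84
f = 408.33

408.33 Hz


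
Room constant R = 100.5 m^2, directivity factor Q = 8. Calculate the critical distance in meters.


Given values:
  R = 100.5 m^2, Q = 8
Formula: d_c = 0.141 * sqrt(Q * R)
Compute Q * R = 8 * 100.5 = 804.0
Compute sqrt(804.0) = 28.3549
d_c = 0.141 * 28.3549 = 3.998

3.998 m


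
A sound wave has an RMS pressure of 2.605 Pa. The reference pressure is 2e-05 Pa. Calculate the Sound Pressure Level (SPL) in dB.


Given values:
  p = 2.605 Pa
  p_ref = 2e-05 Pa
Formula: SPL = 20 * log10(p / p_ref)
Compute ratio: p / p_ref = 2.605 / 2e-05 = 130250
Compute log10: log10(130250) = 5.114778
Multiply: SPL = 20 * 5.114778 = 102.3

102.3 dB


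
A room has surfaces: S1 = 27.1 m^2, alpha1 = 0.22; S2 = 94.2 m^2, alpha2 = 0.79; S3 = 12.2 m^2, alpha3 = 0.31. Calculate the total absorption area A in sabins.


Given surfaces:
  Surface 1: 27.1 * 0.22 = 5.962
  Surface 2: 94.2 * 0.79 = 74.418
  Surface 3: 12.2 * 0.31 = 3.782
Formula: A = sum(Si * alpha_i)
A = 5.962 + 74.418 + 3.782
A = 84.16

84.16 sabins


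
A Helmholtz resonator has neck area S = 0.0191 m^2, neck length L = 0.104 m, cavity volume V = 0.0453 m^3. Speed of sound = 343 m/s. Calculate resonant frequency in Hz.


Given values:
  S = 0.0191 m^2, L = 0.104 m, V = 0.0453 m^3, c = 343 m/s
Formula: f = (c / (2*pi)) * sqrt(S / (V * L))
Compute V * L = 0.0453 * 0.104 = 0.0047112
Compute S / (V * L) = 0.0191 / 0.0047112 = 4.0542
Compute sqrt(4.0542) = 2.013504
Compute c / (2*pi) = 343 / 6.283185 = 54.590148
f = 54.590148 * 2.013504 = 109.92

109.92 Hz


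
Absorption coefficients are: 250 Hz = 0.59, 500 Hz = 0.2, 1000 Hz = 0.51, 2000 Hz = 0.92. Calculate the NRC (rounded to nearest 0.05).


Given values:
  a_250 = 0.59, a_500 = 0.2
  a_1000 = 0.51, a_2000 = 0.92
Formula: NRC = (a250 + a500 + a1000 + a2000) / 4
Sum = 0.59 + 0.2 + 0.51 + 0.92 = 2.22
NRC = 2.22 / 4 = 0.555
Rounded to nearest 0.05: 0.55

0.55


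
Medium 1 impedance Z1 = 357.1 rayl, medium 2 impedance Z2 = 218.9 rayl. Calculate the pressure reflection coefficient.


Given values:
  Z1 = 357.1 rayl, Z2 = 218.9 rayl
Formula: R = (Z2 - Z1) / (Z2 + Z1)
Numerator: Z2 - Z1 = 218.9 - 357.1 = -138.2
Denominator: Z2 + Z1 = 218.9 + 357.1 = 576.0
R = -138.2 / 576.0 = -0.2399

-0.2399


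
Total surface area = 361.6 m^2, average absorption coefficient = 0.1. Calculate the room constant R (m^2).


Given values:
  S = 361.6 m^2, alpha = 0.1
Formula: R = S * alpha / (1 - alpha)
Numerator: 361.6 * 0.1 = 36.16
Denominator: 1 - 0.1 = 0.9
R = 36.16 / 0.9 = 40.18

40.18 m^2


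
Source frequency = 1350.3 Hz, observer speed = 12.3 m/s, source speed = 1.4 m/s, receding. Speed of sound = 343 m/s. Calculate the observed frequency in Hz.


Given values:
  f_s = 1350.3 Hz, v_o = 12.3 m/s, v_s = 1.4 m/s
  Direction: receding
Formula: f_o = f_s * (c - v_o) / (c + v_s)
Numerator: c - v_o = 343 - 12.3 = 330.7
Denominator: c + v_s = 343 + 1.4 = 344.4
f_o = 1350.3 * 330.7 / 344.4 = 1296.59

1296.59 Hz


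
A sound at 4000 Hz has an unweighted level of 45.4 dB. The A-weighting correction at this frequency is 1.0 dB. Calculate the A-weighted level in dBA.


Given values:
  SPL = 45.4 dB
  A-weighting at 4000 Hz = 1.0 dB
Formula: L_A = SPL + A_weight
L_A = 45.4 + (1.0)
L_A = 46.4

46.4 dBA


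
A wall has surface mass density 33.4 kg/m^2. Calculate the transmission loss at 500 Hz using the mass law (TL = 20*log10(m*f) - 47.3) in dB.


Given values:
  m = 33.4 kg/m^2, f = 500 Hz
Formula: TL = 20 * log10(m * f) - 47.3
Compute m * f = 33.4 * 500 = 16700.0
Compute log10(16700.0) = 4.222716
Compute 20 * 4.222716 = 84.4543
TL = 84.4543 - 47.3 = 37.15

37.15 dB


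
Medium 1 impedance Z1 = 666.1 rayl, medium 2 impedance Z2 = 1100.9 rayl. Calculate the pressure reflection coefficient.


Given values:
  Z1 = 666.1 rayl, Z2 = 1100.9 rayl
Formula: R = (Z2 - Z1) / (Z2 + Z1)
Numerator: Z2 - Z1 = 1100.9 - 666.1 = 434.8
Denominator: Z2 + Z1 = 1100.9 + 666.1 = 1767.0
R = 434.8 / 1767.0 = 0.2461

0.2461


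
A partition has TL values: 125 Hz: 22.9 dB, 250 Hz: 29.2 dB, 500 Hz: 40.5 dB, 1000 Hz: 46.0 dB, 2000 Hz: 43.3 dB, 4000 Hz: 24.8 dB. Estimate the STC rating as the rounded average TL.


Given TL values at each frequency:
  125 Hz: 22.9 dB
  250 Hz: 29.2 dB
  500 Hz: 40.5 dB
  1000 Hz: 46.0 dB
  2000 Hz: 43.3 dB
  4000 Hz: 24.8 dB
Formula: STC ~ round(average of TL values)
Sum = 22.9 + 29.2 + 40.5 + 46.0 + 43.3 + 24.8 = 206.7
Average = 206.7 / 6 = 34.45
Rounded: 34

34


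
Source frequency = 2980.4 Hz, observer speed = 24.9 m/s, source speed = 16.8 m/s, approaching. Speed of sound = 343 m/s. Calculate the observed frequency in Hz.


Given values:
  f_s = 2980.4 Hz, v_o = 24.9 m/s, v_s = 16.8 m/s
  Direction: approaching
Formula: f_o = f_s * (c + v_o) / (c - v_s)
Numerator: c + v_o = 343 + 24.9 = 367.9
Denominator: c - v_s = 343 - 16.8 = 326.2
f_o = 2980.4 * 367.9 / 326.2 = 3361.4

3361.4 Hz


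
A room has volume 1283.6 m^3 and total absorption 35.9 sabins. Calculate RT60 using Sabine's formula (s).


Given values:
  V = 1283.6 m^3
  A = 35.9 sabins
Formula: RT60 = 0.161 * V / A
Numerator: 0.161 * 1283.6 = 206.6596
RT60 = 206.6596 / 35.9 = 5.757

5.757 s


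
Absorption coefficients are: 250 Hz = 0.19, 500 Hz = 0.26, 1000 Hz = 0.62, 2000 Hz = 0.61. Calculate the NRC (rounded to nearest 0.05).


Given values:
  a_250 = 0.19, a_500 = 0.26
  a_1000 = 0.62, a_2000 = 0.61
Formula: NRC = (a250 + a500 + a1000 + a2000) / 4
Sum = 0.19 + 0.26 + 0.62 + 0.61 = 1.68
NRC = 1.68 / 4 = 0.42
Rounded to nearest 0.05: 0.4

0.4


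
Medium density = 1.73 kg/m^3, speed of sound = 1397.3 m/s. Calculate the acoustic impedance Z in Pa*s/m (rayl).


Given values:
  rho = 1.73 kg/m^3
  c = 1397.3 m/s
Formula: Z = rho * c
Z = 1.73 * 1397.3
Z = 2417.33

2417.33 rayl


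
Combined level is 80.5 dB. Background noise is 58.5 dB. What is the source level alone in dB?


Given values:
  L_total = 80.5 dB, L_bg = 58.5 dB
Formula: L_source = 10 * log10(10^(L_total/10) - 10^(L_bg/10))
Convert to linear:
  10^(80.5/10) = 112201845.4302
  10^(58.5/10) = 707945.7844
Difference: 112201845.4302 - 707945.7844 = 111493899.6458
L_source = 10 * log10(111493899.6458) = 80.47

80.47 dB


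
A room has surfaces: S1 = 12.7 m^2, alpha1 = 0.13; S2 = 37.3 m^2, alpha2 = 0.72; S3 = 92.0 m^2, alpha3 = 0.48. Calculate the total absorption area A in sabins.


Given surfaces:
  Surface 1: 12.7 * 0.13 = 1.651
  Surface 2: 37.3 * 0.72 = 26.856
  Surface 3: 92.0 * 0.48 = 44.16
Formula: A = sum(Si * alpha_i)
A = 1.651 + 26.856 + 44.16
A = 72.67

72.67 sabins


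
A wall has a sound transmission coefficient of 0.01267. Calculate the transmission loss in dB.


Given values:
  tau = 0.01267
Formula: TL = 10 * log10(1 / tau)
Compute 1 / tau = 1 / 0.01267 = 78.9266
Compute log10(78.9266) = 1.897223
TL = 10 * 1.897223 = 18.97

18.97 dB


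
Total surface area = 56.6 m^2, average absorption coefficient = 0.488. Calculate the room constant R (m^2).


Given values:
  S = 56.6 m^2, alpha = 0.488
Formula: R = S * alpha / (1 - alpha)
Numerator: 56.6 * 0.488 = 27.6208
Denominator: 1 - 0.488 = 0.512
R = 27.6208 / 0.512 = 53.95

53.95 m^2


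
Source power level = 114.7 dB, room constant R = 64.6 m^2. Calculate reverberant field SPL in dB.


Given values:
  Lw = 114.7 dB, R = 64.6 m^2
Formula: SPL = Lw + 10 * log10(4 / R)
Compute 4 / R = 4 / 64.6 = 0.06192
Compute 10 * log10(0.06192) = -12.0817
SPL = 114.7 + (-12.0817) = 102.62

102.62 dB


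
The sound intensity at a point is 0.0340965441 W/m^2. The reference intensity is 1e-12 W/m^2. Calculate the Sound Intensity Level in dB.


Given values:
  I = 0.0340965441 W/m^2
  I_ref = 1e-12 W/m^2
Formula: SIL = 10 * log10(I / I_ref)
Compute ratio: I / I_ref = 34096544100
Compute log10: log10(34096544100) = 10.53271
Multiply: SIL = 10 * 10.53271 = 105.33

105.33 dB


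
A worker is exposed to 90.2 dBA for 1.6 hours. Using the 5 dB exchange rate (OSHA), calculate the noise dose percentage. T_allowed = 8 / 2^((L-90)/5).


Given values:
  L = 90.2 dBA, T = 1.6 hours
Formula: T_allowed = 8 / 2^((L - 90) / 5)
Compute exponent: (90.2 - 90) / 5 = 0.04
Compute 2^(0.04) = 1.028114
T_allowed = 8 / 1.028114 = 7.781238 hours
Dose = (T / T_allowed) * 100
Dose = (1.6 / 7.781238) * 100 = 20.56

20.56 %


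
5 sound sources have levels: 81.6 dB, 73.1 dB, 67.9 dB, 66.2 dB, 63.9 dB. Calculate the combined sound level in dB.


Formula: L_total = 10 * log10( sum(10^(Li/10)) )
  Source 1: 10^(81.6/10) = 144543977.0746
  Source 2: 10^(73.1/10) = 20417379.4467
  Source 3: 10^(67.9/10) = 6165950.0186
  Source 4: 10^(66.2/10) = 4168693.8347
  Source 5: 10^(63.9/10) = 2454708.9157
Sum of linear values = 177750709.2903
L_total = 10 * log10(177750709.2903) = 82.5

82.5 dB


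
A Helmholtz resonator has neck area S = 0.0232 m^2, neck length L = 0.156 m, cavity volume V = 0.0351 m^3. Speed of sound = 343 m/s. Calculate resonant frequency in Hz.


Given values:
  S = 0.0232 m^2, L = 0.156 m, V = 0.0351 m^3, c = 343 m/s
Formula: f = (c / (2*pi)) * sqrt(S / (V * L))
Compute V * L = 0.0351 * 0.156 = 0.0054756
Compute S / (V * L) = 0.0232 / 0.0054756 = 4.237
Compute sqrt(4.237) = 2.058397
Compute c / (2*pi) = 343 / 6.283185 = 54.590148
f = 54.590148 * 2.058397 = 112.37

112.37 Hz


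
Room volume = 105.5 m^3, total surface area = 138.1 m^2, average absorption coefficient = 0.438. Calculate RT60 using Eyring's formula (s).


Given values:
  V = 105.5 m^3, S = 138.1 m^2, alpha = 0.438
Formula: RT60 = 0.161 * V / (-S * ln(1 - alpha))
Compute ln(1 - 0.438) = ln(0.562) = -0.576253
Denominator: -138.1 * -0.576253 = 79.5805
Numerator: 0.161 * 105.5 = 16.9855
RT60 = 16.9855 / 79.5805 = 0.213

0.213 s


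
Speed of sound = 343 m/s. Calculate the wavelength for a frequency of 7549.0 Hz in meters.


Given values:
  c = 343 m/s, f = 7549.0 Hz
Formula: lambda = c / f
lambda = 343 / 7549.0
lambda = 0.0454

0.0454 m


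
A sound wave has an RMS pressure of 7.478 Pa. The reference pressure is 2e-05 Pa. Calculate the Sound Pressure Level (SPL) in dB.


Given values:
  p = 7.478 Pa
  p_ref = 2e-05 Pa
Formula: SPL = 20 * log10(p / p_ref)
Compute ratio: p / p_ref = 7.478 / 2e-05 = 373900
Compute log10: log10(373900) = 5.572755
Multiply: SPL = 20 * 5.572755 = 111.46

111.46 dB


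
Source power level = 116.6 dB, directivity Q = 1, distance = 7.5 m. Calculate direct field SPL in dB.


Given values:
  Lw = 116.6 dB, Q = 1, r = 7.5 m
Formula: SPL = Lw + 10 * log10(Q / (4 * pi * r^2))
Compute 4 * pi * r^2 = 4 * pi * 7.5^2 = 706.8583
Compute Q / denom = 1 / 706.8583 = 0.00141471
Compute 10 * log10(0.00141471) = -28.4933
SPL = 116.6 + (-28.4933) = 88.11

88.11 dB


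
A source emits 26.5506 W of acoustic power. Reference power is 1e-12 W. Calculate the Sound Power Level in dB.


Given values:
  W = 26.5506 W
  W_ref = 1e-12 W
Formula: SWL = 10 * log10(W / W_ref)
Compute ratio: W / W_ref = 26550600000000
Compute log10: log10(26550600000000) = 13.424074
Multiply: SWL = 10 * 13.424074 = 134.24

134.24 dB


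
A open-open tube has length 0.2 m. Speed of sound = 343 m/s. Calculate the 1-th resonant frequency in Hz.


Given values:
  Tube type: open-open, L = 0.2 m, c = 343 m/s, n = 1
Formula: f_n = n * c / (2 * L)
Compute 2 * L = 2 * 0.2 = 0.4
f = 1 * 343 / 0.4
f = 857.5

857.5 Hz


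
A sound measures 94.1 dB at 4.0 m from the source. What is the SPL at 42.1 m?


Given values:
  SPL1 = 94.1 dB, r1 = 4.0 m, r2 = 42.1 m
Formula: SPL2 = SPL1 - 20 * log10(r2 / r1)
Compute ratio: r2 / r1 = 42.1 / 4.0 = 10.525
Compute log10: log10(10.525) = 1.022222
Compute drop: 20 * 1.022222 = 20.4444
SPL2 = 94.1 - 20.4444 = 73.66

73.66 dB


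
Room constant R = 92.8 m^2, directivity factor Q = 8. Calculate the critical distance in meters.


Given values:
  R = 92.8 m^2, Q = 8
Formula: d_c = 0.141 * sqrt(Q * R)
Compute Q * R = 8 * 92.8 = 742.4
Compute sqrt(742.4) = 27.247
d_c = 0.141 * 27.247 = 3.842

3.842 m


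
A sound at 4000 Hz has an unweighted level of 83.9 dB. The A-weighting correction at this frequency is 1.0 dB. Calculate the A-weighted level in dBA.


Given values:
  SPL = 83.9 dB
  A-weighting at 4000 Hz = 1.0 dB
Formula: L_A = SPL + A_weight
L_A = 83.9 + (1.0)
L_A = 84.9

84.9 dBA


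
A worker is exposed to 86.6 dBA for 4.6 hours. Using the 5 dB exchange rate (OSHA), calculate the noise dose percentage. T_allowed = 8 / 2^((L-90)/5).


Given values:
  L = 86.6 dBA, T = 4.6 hours
Formula: T_allowed = 8 / 2^((L - 90) / 5)
Compute exponent: (86.6 - 90) / 5 = -0.68
Compute 2^(-0.68) = 0.624165
T_allowed = 8 / 0.624165 = 12.817124 hours
Dose = (T / T_allowed) * 100
Dose = (4.6 / 12.817124) * 100 = 35.89

35.89 %


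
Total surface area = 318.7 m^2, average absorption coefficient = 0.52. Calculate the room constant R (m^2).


Given values:
  S = 318.7 m^2, alpha = 0.52
Formula: R = S * alpha / (1 - alpha)
Numerator: 318.7 * 0.52 = 165.724
Denominator: 1 - 0.52 = 0.48
R = 165.724 / 0.48 = 345.26

345.26 m^2
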